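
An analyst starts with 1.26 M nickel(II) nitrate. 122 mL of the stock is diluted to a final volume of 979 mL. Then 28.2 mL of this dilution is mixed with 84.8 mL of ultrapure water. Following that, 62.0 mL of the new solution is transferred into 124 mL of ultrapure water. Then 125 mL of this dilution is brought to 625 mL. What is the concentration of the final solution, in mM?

2.61 mM

Overall dilution factor = 8.025 × 4.007 × 3 × 5 = 482.
1.26 M / 482 = 2.61 × 10⁻³ M = 2.61 mM.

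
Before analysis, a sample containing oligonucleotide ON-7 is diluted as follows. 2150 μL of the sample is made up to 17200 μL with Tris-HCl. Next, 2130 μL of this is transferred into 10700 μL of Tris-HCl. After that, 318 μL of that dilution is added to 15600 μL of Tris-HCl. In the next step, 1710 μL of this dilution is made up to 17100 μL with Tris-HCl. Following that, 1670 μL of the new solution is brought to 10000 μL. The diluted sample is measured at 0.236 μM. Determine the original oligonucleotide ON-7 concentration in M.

Overall dilution factor = 8 × 6.023 × 50.06 × 10 × 5.988 = 1.44 × 10⁵.
Original = 0.236 μM × 1.44 × 10⁵ = 3.41 × 10⁴ μM = 0.0341 M.

0.0341 M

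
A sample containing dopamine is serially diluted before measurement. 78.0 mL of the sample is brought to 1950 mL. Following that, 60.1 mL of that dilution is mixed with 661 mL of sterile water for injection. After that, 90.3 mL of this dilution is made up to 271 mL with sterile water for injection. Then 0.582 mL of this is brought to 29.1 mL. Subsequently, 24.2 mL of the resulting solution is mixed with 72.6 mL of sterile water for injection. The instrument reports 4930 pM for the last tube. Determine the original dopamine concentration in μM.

Overall dilution factor = 25 × 12.00 × 3.001 × 50 × 4 = 1.80 × 10⁵.
Original = 4930 pM × 1.80 × 10⁵ = 8.88 × 10⁸ pM = 888 μM.

888 μM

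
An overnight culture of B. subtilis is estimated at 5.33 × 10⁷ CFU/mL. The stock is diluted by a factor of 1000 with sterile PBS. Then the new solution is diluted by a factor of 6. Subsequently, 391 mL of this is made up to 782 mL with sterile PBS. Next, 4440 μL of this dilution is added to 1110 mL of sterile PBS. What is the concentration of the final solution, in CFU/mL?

Overall dilution factor = 1000 × 6 × 2 × 251 = 3.01 × 10⁶.
5.33 × 10⁷ CFU/mL / 3.01 × 10⁶ = 17.7 CFU/mL.

17.7 CFU/mL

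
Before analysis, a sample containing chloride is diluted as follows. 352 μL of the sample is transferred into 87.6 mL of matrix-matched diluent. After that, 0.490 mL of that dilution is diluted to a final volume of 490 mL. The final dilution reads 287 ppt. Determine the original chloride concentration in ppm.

Overall dilution factor = 249.9 × 1000 = 2.50 × 10⁵.
Original = 287 ppt × 2.50 × 10⁵ = 7.17 × 10⁷ ppt = 71.7 ppm.

71.7 ppm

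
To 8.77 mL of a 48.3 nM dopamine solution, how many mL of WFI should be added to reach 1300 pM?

1300 pM = 1.30 nM.
V₂ = C₁V₁/C₂ = 48.3 × 8.77 / 1.30 = 326 mL.
Diluent to add = V₂ − V₁ = 326 − 8.77 = 317 mL.

317 mL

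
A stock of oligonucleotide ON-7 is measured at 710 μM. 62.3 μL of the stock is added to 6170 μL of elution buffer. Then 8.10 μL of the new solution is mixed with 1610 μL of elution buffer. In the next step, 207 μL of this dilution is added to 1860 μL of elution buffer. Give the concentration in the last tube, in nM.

Overall dilution factor = 100.0 × 199.8 × 9.986 = 2.00 × 10⁵.
710 μM / 2.00 × 10⁵ = 3.56 × 10⁻³ μM = 3.56 nM.

3.56 nM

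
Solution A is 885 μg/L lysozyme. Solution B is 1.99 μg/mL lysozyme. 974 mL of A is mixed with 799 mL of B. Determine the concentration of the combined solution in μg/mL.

1.38 μg/mL

C_B = 1.99 μg/mL = 1990 μg/L.
C_mix = (C_A·V_A + C_B·V_B)/(V_A + V_B) = (885×974 + 1990×799) / 1773 = 1383 μg/L = 1.38 μg/mL.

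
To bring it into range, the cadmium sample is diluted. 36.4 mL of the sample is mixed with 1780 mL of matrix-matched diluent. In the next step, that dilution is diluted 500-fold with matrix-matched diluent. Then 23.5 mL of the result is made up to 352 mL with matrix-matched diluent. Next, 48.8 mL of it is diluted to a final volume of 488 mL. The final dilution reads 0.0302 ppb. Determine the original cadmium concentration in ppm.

Overall dilution factor = 49.90 × 500 × 14.98 × 10 = 3.74 × 10⁶.
Original = 0.0302 ppb × 3.74 × 10⁶ = 1.13 × 10⁵ ppb = 113 ppm.

113 ppm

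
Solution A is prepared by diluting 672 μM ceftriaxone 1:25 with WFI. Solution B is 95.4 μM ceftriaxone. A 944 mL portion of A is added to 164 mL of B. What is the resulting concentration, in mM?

0.0370 mM

C_A = 672 μM / 25 = 26.9 μM.
C_mix = (C_A·V_A + C_B·V_B)/(V_A + V_B) = (26.9×944 + 95.4×164) / 1108 = 37.0 μM = 0.0370 mM.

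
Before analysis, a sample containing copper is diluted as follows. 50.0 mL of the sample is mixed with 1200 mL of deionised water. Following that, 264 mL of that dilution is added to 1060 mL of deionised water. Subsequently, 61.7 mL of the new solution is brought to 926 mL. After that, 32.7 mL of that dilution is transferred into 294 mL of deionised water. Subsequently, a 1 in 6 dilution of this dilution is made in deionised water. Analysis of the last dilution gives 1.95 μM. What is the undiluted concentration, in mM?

Overall dilution factor = 25 × 5.015 × 15.01 × 9.991 × 6 = 1.13 × 10⁵.
Original = 1.95 μM × 1.13 × 10⁵ = 2.20 × 10⁵ μM = 220 mM.

220 mM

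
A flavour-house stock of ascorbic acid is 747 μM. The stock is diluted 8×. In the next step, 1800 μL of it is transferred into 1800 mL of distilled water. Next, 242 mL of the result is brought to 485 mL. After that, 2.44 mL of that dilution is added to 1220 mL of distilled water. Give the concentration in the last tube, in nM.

0.0929 nM

Overall dilution factor = 8 × 1001 × 2.004 × 501 = 8.04 × 10⁶.
747 μM / 8.04 × 10⁶ = 9.29 × 10⁻⁵ μM = 0.0929 nM.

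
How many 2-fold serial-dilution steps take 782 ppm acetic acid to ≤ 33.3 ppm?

5

Need 2ⁿ ≥ 23.5, so n ≥ log(23.5)/log(2) = 4.55.
Minimum whole steps: n = 5.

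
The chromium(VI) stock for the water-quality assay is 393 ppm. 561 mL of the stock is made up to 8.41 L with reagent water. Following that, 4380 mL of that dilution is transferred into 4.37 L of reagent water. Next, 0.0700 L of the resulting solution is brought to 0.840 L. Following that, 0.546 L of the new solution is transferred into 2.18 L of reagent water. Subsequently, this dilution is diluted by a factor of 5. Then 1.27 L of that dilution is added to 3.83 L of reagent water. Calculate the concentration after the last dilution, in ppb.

10.9 ppb

Overall dilution factor = 14.99 × 1.998 × 12 × 4.993 × 5 × 4.016 = 3.60 × 10⁴.
393 ppm / 3.60 × 10⁴ = 0.0109 ppm = 10.9 ppb.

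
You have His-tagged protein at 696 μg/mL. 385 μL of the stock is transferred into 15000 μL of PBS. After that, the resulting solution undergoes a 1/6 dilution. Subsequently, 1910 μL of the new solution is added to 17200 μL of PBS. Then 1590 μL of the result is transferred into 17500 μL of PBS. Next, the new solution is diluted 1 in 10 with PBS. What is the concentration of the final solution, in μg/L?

2.42 μg/L

Overall dilution factor = 39.96 × 6 × 10.01 × 12.01 × 10 = 2.88 × 10⁵.
696 μg/mL / 2.88 × 10⁵ = 2.42 × 10⁻³ μg/mL = 2.42 μg/L.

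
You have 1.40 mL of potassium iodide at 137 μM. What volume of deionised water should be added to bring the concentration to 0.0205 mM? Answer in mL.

7.96 mL

0.0205 mM = 20.5 μM.
V₂ = C₁V₁/C₂ = 137 × 1.40 / 20.5 = 9.36 mL.
Diluent to add = V₂ − V₁ = 9.36 − 1.40 = 7.96 mL.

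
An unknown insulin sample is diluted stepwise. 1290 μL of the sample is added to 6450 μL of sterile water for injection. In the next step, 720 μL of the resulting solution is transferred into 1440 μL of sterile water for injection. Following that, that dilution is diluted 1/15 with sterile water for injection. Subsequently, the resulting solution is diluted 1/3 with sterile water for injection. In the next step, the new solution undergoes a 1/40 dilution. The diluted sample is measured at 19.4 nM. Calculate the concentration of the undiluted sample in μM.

Overall dilution factor = 6 × 3 × 15 × 3 × 40 = 3.24 × 10⁴.
Original = 19.4 nM × 3.24 × 10⁴ = 6.29 × 10⁵ nM = 629 μM.

629 μM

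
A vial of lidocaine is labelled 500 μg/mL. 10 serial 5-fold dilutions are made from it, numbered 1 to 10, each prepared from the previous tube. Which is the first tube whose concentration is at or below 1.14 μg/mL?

Tube n has concentration 500 μg/mL / 5ⁿ.
Need 5ⁿ ≥ 500 μg/mL / 1.14 μg/mL = 439, so n ≥ 3.78.
First such tube: n = 4.

tube 4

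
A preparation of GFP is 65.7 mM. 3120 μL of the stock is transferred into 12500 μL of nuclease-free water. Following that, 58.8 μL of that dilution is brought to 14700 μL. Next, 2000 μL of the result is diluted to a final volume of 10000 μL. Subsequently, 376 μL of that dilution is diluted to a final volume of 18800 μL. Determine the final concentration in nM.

210 nM

Overall dilution factor = 5.006 × 250 × 5 × 50 = 3.13 × 10⁵.
65.7 mM / 3.13 × 10⁵ = 2.10 × 10⁻⁴ mM = 210 nM.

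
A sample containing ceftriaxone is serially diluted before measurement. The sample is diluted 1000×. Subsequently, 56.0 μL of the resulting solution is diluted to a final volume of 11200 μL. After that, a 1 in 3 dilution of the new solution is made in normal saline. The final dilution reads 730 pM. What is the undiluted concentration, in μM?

Overall dilution factor = 1000 × 200 × 3 = 6.00 × 10⁵.
Original = 730 pM × 6.00 × 10⁵ = 4.38 × 10⁸ pM = 438 μM.

438 μM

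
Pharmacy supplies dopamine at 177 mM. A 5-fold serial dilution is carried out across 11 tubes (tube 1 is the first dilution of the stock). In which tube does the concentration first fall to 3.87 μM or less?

Tube n has concentration 177 mM / 5ⁿ.
Need 5ⁿ ≥ 177 mM / 3.87 μM = 4.57 × 10⁴, so n ≥ 6.67.
First such tube: n = 7.

tube 7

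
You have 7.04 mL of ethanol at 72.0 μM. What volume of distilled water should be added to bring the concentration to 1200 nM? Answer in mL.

415 mL

1200 nM = 1.20 μM.
V₂ = C₁V₁/C₂ = 72.0 × 7.04 / 1.20 = 422 mL.
Diluent to add = V₂ − V₁ = 422 − 7.04 = 415 mL.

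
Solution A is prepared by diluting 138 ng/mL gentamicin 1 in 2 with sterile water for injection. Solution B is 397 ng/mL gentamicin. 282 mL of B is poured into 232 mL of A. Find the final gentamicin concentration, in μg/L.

C_A = 138 ng/mL / 2 = 69.0 ng/mL.
C_mix = (C_A·V_A + C_B·V_B)/(V_A + V_B) = (69.0×232 + 397×282) / 514.0 = 249 ng/mL = 249 μg/L.

249 μg/L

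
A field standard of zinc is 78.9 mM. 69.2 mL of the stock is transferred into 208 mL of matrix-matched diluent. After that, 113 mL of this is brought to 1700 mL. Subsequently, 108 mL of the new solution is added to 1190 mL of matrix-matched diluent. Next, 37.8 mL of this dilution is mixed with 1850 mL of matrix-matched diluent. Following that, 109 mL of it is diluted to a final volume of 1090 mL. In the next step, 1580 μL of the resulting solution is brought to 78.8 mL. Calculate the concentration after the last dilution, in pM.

Overall dilution factor = 4.006 × 15.04 × 12.02 × 49.94 × 10 × 49.87 = 1.80 × 10⁷.
78.9 mM / 1.80 × 10⁷ = 4.37 × 10⁻⁶ mM = 4370 pM.

4370 pM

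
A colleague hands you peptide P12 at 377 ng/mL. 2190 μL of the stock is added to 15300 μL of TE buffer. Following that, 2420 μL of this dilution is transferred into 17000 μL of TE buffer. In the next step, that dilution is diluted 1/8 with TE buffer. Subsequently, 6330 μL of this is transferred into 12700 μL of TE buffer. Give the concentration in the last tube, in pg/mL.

245 pg/mL

Overall dilution factor = 7.986 × 8.025 × 8 × 3.006 = 1541.
377 ng/mL / 1541 = 0.245 ng/mL = 245 pg/mL.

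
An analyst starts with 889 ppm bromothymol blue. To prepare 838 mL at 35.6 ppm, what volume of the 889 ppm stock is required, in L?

V₁ = C₂V₂/C₁ = 35.6 × 838 / 889 = 33.6 mL = 0.0336 L.

0.0336 L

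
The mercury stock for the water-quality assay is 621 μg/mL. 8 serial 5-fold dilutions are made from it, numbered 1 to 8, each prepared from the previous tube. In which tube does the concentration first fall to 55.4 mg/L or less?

Tube n has concentration 621 μg/mL / 5ⁿ.
Need 5ⁿ ≥ 621 μg/mL / 55.4 mg/L = 11.2, so n ≥ 1.50.
First such tube: n = 2.

tube 2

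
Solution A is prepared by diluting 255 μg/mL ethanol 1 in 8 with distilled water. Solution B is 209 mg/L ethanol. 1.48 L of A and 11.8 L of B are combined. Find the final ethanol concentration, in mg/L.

189 mg/L

C_A = 255 μg/mL / 8 = 31.9 μg/mL.
C_B = 209 mg/L = 209 μg/mL.
C_mix = (C_A·V_A + C_B·V_B)/(V_A + V_B) = (31.9×1.48 + 209×11.8) / 13.28 = 189 μg/mL = 189 mg/L.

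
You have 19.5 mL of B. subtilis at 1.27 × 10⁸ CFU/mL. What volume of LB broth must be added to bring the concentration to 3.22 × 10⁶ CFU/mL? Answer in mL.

750 mL

V₂ = C₁V₁/C₂ = 1.27 × 10⁸ × 19.5 / 3.22 × 10⁶ = 769 mL.
Diluent to add = V₂ − V₁ = 769 − 19.5 = 750 mL.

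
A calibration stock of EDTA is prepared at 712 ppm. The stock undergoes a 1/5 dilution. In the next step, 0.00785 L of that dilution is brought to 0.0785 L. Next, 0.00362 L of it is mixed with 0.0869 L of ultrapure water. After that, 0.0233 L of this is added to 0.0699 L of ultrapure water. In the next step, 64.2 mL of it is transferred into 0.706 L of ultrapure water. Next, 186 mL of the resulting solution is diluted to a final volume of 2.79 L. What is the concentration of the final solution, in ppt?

Overall dilution factor = 5 × 10 × 25.01 × 4 × 12.00 × 15 = 9.00 × 10⁵.
712 ppm / 9.00 × 10⁵ = 7.91 × 10⁻⁴ ppm = 791 ppt.

791 ppt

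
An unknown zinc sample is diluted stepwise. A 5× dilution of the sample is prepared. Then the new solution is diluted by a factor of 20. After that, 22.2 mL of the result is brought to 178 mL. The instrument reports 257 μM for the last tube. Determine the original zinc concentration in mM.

206 mM

Overall dilution factor = 5 × 20 × 8.018 = 802.
Original = 257 μM × 802 = 2.06 × 10⁵ μM = 206 mM.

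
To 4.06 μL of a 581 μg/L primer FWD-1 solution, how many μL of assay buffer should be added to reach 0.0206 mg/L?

0.0206 mg/L = 20.6 μg/L.
V₂ = C₁V₁/C₂ = 581 × 4.06 / 20.6 = 115 μL.
Diluent to add = V₂ − V₁ = 115 − 4.06 = 110 μL.

110 μL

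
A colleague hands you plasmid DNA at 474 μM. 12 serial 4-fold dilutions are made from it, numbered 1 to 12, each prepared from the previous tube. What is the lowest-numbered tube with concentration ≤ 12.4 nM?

Tube n has concentration 474 μM / 4ⁿ.
Need 4ⁿ ≥ 474 μM / 12.4 nM = 3.82 × 10⁴, so n ≥ 7.61.
First such tube: n = 8.

tube 8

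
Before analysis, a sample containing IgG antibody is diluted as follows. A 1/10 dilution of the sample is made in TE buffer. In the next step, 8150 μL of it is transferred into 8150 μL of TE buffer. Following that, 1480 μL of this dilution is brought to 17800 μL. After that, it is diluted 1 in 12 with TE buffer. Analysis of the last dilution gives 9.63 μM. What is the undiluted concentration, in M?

Overall dilution factor = 10 × 2 × 12.03 × 12 = 2886.
Original = 9.63 μM × 2886 = 2.78 × 10⁴ μM = 0.0278 M.

0.0278 M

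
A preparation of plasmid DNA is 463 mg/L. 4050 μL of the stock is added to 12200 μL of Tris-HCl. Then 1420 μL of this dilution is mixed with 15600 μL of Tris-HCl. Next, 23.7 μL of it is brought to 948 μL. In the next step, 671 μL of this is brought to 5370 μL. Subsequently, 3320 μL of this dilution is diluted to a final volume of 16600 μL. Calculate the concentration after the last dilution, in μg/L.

6.01 μg/L

Overall dilution factor = 4.012 × 11.99 × 40 × 8.003 × 5 = 7.70 × 10⁴.
463 mg/L / 7.70 × 10⁴ = 6.01 × 10⁻³ mg/L = 6.01 μg/L.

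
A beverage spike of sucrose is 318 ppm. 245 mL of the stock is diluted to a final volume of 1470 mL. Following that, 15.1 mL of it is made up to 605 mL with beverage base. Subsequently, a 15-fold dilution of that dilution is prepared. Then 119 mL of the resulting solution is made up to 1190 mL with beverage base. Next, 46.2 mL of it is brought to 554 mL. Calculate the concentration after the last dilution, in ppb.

Overall dilution factor = 6 × 40.07 × 15 × 10 × 11.99 = 4.32 × 10⁵.
318 ppm / 4.32 × 10⁵ = 7.35 × 10⁻⁴ ppm = 0.735 ppb.

0.735 ppb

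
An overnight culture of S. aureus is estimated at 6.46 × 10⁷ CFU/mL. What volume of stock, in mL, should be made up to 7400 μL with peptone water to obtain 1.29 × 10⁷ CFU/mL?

V₁ = C₂V₂/C₁ = 1.29 × 10⁷ × 7400 / 6.46 × 10⁷ = 1478 μL = 1.48 mL.

1.48 mL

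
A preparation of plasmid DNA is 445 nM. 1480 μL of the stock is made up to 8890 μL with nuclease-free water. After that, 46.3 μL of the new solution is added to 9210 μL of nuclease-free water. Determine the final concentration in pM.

Overall dilution factor = 6.007 × 199.9 = 1201.
445 nM / 1201 = 0.371 nM = 371 pM.

371 pM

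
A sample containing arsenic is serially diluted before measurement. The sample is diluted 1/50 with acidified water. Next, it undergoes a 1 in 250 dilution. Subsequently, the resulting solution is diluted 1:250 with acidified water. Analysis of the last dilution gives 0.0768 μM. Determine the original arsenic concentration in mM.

Overall dilution factor = 50 × 250 × 250 = 3.12 × 10⁶.
Original = 0.0768 μM × 3.12 × 10⁶ = 2.40 × 10⁵ μM = 240 mM.

240 mM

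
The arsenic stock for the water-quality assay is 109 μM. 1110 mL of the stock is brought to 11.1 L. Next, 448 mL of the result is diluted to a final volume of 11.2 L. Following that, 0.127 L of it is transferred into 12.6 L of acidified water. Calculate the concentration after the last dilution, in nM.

4.35 nM

Overall dilution factor = 10 × 25 × 100.2 = 2.51 × 10⁴.
109 μM / 2.51 × 10⁴ = 4.35 × 10⁻³ μM = 4.35 nM.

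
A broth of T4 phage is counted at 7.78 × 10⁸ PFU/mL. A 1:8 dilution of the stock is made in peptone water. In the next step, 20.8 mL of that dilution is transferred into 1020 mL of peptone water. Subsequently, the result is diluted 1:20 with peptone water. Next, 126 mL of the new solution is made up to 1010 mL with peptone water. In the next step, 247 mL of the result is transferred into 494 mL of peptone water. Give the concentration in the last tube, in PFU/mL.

Overall dilution factor = 8 × 50.04 × 20 × 8.016 × 3 = 1.93 × 10⁵.
7.78 × 10⁸ PFU/mL / 1.93 × 10⁵ = 4040 PFU/mL.

4040 PFU/mL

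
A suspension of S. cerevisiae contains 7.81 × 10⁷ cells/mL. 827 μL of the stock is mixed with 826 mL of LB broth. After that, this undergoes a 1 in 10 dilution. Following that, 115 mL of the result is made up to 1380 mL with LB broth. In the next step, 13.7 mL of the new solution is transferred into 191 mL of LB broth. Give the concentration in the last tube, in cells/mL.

43.6 cells/mL

Overall dilution factor = 999.8 × 10 × 12 × 14.94 = 1.79 × 10⁶.
7.81 × 10⁷ cells/mL / 1.79 × 10⁶ = 43.6 cells/mL.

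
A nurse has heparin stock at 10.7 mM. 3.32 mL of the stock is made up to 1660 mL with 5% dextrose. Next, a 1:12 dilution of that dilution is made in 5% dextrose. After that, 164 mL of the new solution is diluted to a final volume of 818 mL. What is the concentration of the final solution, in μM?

Overall dilution factor = 500 × 12 × 4.988 = 2.99 × 10⁴.
10.7 mM / 2.99 × 10⁴ = 3.58 × 10⁻⁴ mM = 0.358 μM.

0.358 μM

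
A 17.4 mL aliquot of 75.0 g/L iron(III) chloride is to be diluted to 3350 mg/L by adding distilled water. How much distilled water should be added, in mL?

3350 mg/L = 3.35 g/L.
V₂ = C₁V₁/C₂ = 75.0 × 17.4 / 3.35 = 390 mL.
Diluent to add = V₂ − V₁ = 390 − 17.4 = 372 mL.

372 mL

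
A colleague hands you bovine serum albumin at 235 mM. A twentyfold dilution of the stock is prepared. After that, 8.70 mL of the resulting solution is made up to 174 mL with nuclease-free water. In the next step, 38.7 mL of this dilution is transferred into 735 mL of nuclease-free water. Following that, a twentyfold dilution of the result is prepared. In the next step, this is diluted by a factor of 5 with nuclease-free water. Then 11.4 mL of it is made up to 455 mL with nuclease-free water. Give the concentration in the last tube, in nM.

7.36 nM

Overall dilution factor = 20 × 20 × 19.99 × 20 × 5 × 39.91 = 3.19 × 10⁷.
235 mM / 3.19 × 10⁷ = 7.36 × 10⁻⁶ mM = 7.36 nM.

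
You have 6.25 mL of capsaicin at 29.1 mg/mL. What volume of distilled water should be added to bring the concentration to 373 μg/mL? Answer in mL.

481 mL

373 μg/mL = 0.373 mg/mL.
V₂ = C₁V₁/C₂ = 29.1 × 6.25 / 0.373 = 488 mL.
Diluent to add = V₂ − V₁ = 488 − 6.25 = 481 mL.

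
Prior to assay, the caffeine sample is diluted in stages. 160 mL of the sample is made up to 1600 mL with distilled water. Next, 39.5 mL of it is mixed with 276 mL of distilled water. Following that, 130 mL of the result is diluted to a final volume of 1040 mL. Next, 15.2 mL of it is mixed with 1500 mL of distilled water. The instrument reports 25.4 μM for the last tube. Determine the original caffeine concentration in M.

Overall dilution factor = 10 × 7.987 × 8 × 99.68 = 6.37 × 10⁴.
Original = 25.4 μM × 6.37 × 10⁴ = 1.62 × 10⁶ μM = 1.62 M.

1.62 M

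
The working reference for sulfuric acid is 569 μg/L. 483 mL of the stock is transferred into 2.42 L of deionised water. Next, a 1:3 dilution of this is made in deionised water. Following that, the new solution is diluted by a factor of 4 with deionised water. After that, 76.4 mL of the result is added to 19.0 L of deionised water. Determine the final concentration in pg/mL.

31.6 pg/mL

Overall dilution factor = 6.010 × 3 × 4 × 249.7 = 1.80 × 10⁴.
569 μg/L / 1.80 × 10⁴ = 0.0316 μg/L = 31.6 pg/mL.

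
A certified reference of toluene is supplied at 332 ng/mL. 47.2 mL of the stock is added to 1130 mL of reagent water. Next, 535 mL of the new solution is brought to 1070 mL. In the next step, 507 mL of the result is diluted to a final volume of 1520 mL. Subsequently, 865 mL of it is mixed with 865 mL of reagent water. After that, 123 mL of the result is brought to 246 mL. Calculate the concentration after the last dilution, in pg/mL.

555 pg/mL

Overall dilution factor = 24.94 × 2 × 2.998 × 2 × 2 = 598.
332 ng/mL / 598 = 0.555 ng/mL = 555 pg/mL.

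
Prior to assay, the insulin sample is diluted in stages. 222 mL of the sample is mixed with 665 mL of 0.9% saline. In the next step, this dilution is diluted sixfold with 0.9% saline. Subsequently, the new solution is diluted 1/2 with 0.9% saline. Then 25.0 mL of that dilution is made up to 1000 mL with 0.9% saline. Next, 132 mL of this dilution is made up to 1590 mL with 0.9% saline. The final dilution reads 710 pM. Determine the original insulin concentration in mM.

0.0164 mM

Overall dilution factor = 3.995 × 6 × 2 × 40 × 12.05 = 2.31 × 10⁴.
Original = 710 pM × 2.31 × 10⁴ = 1.64 × 10⁷ pM = 0.0164 mM.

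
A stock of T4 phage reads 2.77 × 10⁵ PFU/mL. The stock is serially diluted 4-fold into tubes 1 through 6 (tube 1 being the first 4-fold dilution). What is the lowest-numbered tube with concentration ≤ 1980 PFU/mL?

tube 4

Tube n has concentration 2.77 × 10⁵ PFU/mL / 4ⁿ.
Need 4ⁿ ≥ 2.77 × 10⁵ PFU/mL / 1980 PFU/mL = 140, so n ≥ 3.56.
First such tube: n = 4.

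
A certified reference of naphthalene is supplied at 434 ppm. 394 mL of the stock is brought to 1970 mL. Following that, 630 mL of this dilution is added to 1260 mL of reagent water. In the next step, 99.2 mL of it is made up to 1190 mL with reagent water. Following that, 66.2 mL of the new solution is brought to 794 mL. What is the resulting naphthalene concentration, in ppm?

Overall dilution factor = 5 × 3 × 12.00 × 11.99 = 2158.
434 ppm / 2158 = 0.201 ppm.

0.201 ppm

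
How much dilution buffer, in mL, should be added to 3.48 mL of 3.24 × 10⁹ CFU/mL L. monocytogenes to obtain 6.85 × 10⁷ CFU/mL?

161 mL

V₂ = C₁V₁/C₂ = 3.24 × 10⁹ × 3.48 / 6.85 × 10⁷ = 165 mL.
Diluent to add = V₂ − V₁ = 165 − 3.48 = 161 mL.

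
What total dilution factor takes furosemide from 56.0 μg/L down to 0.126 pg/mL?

4.44 × 10⁵

Factor = C₀/C_target = 56.0 μg/L / 0.126 pg/mL = 4.44 × 10⁵.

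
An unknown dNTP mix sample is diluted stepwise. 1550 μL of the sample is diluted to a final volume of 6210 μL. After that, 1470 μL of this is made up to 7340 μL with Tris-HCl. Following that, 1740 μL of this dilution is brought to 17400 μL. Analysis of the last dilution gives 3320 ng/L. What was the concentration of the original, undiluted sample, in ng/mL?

664 ng/mL

Overall dilution factor = 4.006 × 4.993 × 10 = 200.
Original = 3320 ng/L × 200 = 6.64 × 10⁵ ng/L = 664 ng/mL.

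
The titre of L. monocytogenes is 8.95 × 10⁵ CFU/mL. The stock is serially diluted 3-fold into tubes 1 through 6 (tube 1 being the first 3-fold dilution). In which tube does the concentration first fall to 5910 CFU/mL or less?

tube 5

Tube n has concentration 8.95 × 10⁵ CFU/mL / 3ⁿ.
Need 3ⁿ ≥ 8.95 × 10⁵ CFU/mL / 5910 CFU/mL = 151, so n ≥ 4.57.
First such tube: n = 5.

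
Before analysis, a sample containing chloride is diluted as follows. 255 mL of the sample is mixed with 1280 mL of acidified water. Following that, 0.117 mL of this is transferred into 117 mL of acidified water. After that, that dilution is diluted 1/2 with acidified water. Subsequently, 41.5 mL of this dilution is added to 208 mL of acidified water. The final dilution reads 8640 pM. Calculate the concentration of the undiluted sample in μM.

626 μM

Overall dilution factor = 6.020 × 1001 × 2 × 6.012 = 7.25 × 10⁴.
Original = 8640 pM × 7.25 × 10⁴ = 6.26 × 10⁸ pM = 626 μM.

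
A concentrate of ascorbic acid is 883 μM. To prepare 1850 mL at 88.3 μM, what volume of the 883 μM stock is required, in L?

0.185 L

V₁ = C₂V₂/C₁ = 88.3 × 1850 / 883 = 185 mL = 0.185 L.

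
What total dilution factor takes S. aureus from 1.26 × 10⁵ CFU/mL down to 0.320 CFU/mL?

3.94 × 10⁵

Factor = C₀/C_target = 1.26 × 10⁵ CFU/mL / 0.320 CFU/mL = 3.94 × 10⁵.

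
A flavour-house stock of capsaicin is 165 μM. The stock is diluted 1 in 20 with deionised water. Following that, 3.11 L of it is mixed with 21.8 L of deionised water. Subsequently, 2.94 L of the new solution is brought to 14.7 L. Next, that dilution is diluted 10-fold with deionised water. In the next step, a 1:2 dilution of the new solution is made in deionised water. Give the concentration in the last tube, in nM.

Overall dilution factor = 20 × 8.010 × 5 × 10 × 2 = 1.60 × 10⁴.
165 μM / 1.60 × 10⁴ = 0.0103 μM = 10.3 nM.

10.3 nM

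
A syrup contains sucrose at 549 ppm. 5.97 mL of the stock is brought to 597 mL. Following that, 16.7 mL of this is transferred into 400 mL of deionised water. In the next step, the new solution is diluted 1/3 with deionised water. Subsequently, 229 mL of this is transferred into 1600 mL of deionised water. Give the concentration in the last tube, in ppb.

9.18 ppb

Overall dilution factor = 100 × 24.95 × 3 × 7.987 = 5.98 × 10⁴.
549 ppm / 5.98 × 10⁴ = 9.18 × 10⁻³ ppm = 9.18 ppb.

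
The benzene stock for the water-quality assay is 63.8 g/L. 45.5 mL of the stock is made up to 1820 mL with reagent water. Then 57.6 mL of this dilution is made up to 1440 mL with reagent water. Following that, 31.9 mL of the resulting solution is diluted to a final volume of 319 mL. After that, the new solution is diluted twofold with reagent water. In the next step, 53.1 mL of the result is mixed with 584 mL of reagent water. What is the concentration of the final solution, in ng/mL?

Overall dilution factor = 40 × 25 × 10 × 2 × 12.00 = 2.40 × 10⁵.
63.8 g/L / 2.40 × 10⁵ = 2.66 × 10⁻⁴ g/L = 266 ng/mL.

266 ng/mL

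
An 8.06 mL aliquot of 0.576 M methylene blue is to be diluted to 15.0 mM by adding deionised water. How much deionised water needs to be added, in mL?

301 mL

15.0 mM = 0.0150 M.
V₂ = C₁V₁/C₂ = 0.576 × 8.06 / 0.0150 = 310 mL.
Diluent to add = V₂ − V₁ = 310 − 8.06 = 301 mL.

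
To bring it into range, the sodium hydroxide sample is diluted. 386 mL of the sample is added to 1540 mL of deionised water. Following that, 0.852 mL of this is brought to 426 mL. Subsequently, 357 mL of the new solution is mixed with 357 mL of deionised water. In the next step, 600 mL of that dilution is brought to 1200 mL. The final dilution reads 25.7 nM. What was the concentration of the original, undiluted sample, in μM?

256 μM

Overall dilution factor = 4.990 × 500 × 2 × 2 = 9979.
Original = 25.7 nM × 9979 = 2.56 × 10⁵ nM = 256 μM.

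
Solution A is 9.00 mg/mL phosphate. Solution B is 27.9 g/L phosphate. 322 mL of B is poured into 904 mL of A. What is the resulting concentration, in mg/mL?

14.0 mg/mL

C_B = 27.9 g/L = 27.9 mg/mL.
C_mix = (C_A·V_A + C_B·V_B)/(V_A + V_B) = (9.00×904 + 27.9×322) / 1226 = 14.0 mg/mL.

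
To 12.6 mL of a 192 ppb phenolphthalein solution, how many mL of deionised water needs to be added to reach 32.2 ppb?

62.5 mL

V₂ = C₁V₁/C₂ = 192 × 12.6 / 32.2 = 75.1 mL.
Diluent to add = V₂ − V₁ = 75.1 − 12.6 = 62.5 mL.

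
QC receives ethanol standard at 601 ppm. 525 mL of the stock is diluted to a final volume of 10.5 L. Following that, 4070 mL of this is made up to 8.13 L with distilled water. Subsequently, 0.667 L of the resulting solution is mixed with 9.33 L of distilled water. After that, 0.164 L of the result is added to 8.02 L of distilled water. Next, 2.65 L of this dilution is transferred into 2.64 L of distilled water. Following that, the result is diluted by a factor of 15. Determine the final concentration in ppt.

672 ppt

Overall dilution factor = 20 × 1.998 × 14.99 × 49.90 × 1.996 × 15 = 8.95 × 10⁵.
601 ppm / 8.95 × 10⁵ = 6.72 × 10⁻⁴ ppm = 672 ppt.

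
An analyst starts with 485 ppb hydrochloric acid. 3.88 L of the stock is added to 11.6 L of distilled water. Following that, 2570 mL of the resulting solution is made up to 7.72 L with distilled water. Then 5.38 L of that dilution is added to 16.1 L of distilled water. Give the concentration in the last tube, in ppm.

Overall dilution factor = 3.990 × 3.004 × 3.993 = 47.8.
485 ppb / 47.8 = 10.1 ppb = 0.0101 ppm.

0.0101 ppm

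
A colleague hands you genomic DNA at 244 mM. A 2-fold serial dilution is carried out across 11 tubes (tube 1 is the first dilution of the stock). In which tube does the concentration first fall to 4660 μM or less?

tube 6

Tube n has concentration 244 mM / 2ⁿ.
Need 2ⁿ ≥ 244 mM / 4660 μM = 52.4, so n ≥ 5.71.
First such tube: n = 6.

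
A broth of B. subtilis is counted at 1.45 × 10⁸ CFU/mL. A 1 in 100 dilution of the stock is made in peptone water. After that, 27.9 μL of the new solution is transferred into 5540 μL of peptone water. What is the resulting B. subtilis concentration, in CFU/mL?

7270 CFU/mL

Overall dilution factor = 100 × 199.6 = 2.00 × 10⁴.
1.45 × 10⁸ CFU/mL / 2.00 × 10⁴ = 7270 CFU/mL.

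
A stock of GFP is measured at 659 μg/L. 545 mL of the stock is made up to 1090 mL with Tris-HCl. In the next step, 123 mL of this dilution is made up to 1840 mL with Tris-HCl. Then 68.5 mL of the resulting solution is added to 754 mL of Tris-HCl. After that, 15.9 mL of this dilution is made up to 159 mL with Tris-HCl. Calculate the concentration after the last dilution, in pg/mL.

183 pg/mL

Overall dilution factor = 2 × 14.96 × 12.01 × 10 = 3592.
659 μg/L / 3592 = 0.183 μg/L = 183 pg/mL.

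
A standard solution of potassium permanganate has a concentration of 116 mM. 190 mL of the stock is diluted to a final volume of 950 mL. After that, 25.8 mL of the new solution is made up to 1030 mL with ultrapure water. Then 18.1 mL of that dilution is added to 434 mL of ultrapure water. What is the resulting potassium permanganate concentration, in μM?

23.3 μM

Overall dilution factor = 5 × 39.92 × 24.98 = 4986.
116 mM / 4986 = 0.0233 mM = 23.3 μM.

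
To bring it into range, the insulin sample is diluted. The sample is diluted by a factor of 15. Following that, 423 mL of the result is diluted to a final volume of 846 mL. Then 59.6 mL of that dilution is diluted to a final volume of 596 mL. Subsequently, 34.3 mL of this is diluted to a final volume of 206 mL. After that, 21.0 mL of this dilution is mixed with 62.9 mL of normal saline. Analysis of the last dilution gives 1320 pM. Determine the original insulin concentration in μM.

9.50 μM

Overall dilution factor = 15 × 2 × 10 × 6.006 × 3.995 = 7198.
Original = 1320 pM × 7198 = 9.50 × 10⁶ pM = 9.50 μM.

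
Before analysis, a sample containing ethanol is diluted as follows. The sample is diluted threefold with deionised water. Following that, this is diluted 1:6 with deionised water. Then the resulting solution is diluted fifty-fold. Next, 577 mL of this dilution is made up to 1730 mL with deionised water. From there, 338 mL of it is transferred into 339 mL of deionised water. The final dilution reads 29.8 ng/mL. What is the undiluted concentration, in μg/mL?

Overall dilution factor = 3 × 6 × 50 × 2.998 × 2.003 = 5405.
Original = 29.8 ng/mL × 5405 = 1.61 × 10⁵ ng/mL = 161 μg/mL.

161 μg/mL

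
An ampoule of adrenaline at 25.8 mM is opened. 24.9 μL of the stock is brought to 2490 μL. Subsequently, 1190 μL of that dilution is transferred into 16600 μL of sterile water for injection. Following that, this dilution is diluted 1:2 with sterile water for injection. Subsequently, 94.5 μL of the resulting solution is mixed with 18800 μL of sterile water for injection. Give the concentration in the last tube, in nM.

Overall dilution factor = 100 × 14.95 × 2 × 199.9 = 5.98 × 10⁵.
25.8 mM / 5.98 × 10⁵ = 4.32 × 10⁻⁵ mM = 43.2 nM.

43.2 nM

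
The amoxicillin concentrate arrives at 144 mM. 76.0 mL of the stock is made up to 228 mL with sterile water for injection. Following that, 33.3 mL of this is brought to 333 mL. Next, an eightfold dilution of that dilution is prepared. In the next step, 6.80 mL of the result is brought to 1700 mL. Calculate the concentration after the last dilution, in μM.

2.40 μM

Overall dilution factor = 3 × 10 × 8 × 250 = 6.00 × 10⁴.
144 mM / 6.00 × 10⁴ = 2.40 × 10⁻³ mM = 2.40 μM.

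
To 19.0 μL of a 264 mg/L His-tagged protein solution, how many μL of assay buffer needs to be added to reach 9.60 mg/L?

504 μL

V₂ = C₁V₁/C₂ = 264 × 19.0 / 9.60 = 522 μL.
Diluent to add = V₂ − V₁ = 522 − 19.0 = 504 μL.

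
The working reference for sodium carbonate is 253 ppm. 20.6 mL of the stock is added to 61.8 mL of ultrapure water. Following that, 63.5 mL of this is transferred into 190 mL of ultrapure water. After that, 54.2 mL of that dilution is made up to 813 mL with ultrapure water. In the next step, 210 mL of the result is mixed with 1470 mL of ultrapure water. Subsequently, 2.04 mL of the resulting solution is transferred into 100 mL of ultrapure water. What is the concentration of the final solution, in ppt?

2640 ppt

Overall dilution factor = 4 × 3.992 × 15 × 8 × 50.02 = 9.58 × 10⁴.
253 ppm / 9.58 × 10⁴ = 2.64 × 10⁻³ ppm = 2640 ppt.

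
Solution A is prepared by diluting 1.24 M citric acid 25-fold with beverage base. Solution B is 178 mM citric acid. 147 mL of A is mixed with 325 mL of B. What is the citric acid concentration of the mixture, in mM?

C_A = 1.24 M / 25 = 0.0496 M.
C_B = 178 mM = 0.178 M.
C_mix = (C_A·V_A + C_B·V_B)/(V_A + V_B) = (0.0496×147 + 0.178×325) / 472.0 = 0.138 M = 138 mM.

138 mM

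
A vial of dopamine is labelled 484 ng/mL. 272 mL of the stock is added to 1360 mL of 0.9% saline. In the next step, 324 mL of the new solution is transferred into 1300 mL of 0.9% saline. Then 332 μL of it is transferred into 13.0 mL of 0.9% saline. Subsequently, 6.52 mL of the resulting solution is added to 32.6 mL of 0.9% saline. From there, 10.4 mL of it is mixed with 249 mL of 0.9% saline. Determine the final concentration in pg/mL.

2.68 pg/mL

Overall dilution factor = 6 × 5.012 × 40.16 × 6 × 24.94 = 1.81 × 10⁵.
484 ng/mL / 1.81 × 10⁵ = 2.68 × 10⁻³ ng/mL = 2.68 pg/mL.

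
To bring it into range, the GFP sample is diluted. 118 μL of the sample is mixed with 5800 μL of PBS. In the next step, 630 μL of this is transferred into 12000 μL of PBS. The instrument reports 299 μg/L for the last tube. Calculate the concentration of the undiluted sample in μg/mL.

Overall dilution factor = 50.15 × 20.05 = 1005.
Original = 299 μg/L × 1005 = 3.01 × 10⁵ μg/L = 301 μg/mL.

301 μg/mL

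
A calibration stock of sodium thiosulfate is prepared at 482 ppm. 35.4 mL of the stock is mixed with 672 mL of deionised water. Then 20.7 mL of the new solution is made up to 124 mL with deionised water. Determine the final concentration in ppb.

4030 ppb

Overall dilution factor = 19.98 × 5.990 = 120.
482 ppm / 120 = 4.03 ppm = 4030 ppb.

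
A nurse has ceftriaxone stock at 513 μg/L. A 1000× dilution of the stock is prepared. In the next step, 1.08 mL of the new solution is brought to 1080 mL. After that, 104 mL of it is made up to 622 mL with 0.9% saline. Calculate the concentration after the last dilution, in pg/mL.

0.0858 pg/mL

Overall dilution factor = 1000 × 1000 × 5.981 = 5.98 × 10⁶.
513 μg/L / 5.98 × 10⁶ = 8.58 × 10⁻⁵ μg/L = 0.0858 pg/mL.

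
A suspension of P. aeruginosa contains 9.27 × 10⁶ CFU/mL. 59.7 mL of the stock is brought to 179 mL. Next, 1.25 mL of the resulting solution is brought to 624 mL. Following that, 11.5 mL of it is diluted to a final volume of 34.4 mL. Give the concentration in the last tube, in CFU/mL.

Overall dilution factor = 2.998 × 499.2 × 2.991 = 4477.
9.27 × 10⁶ CFU/mL / 4477 = 2070 CFU/mL.

2070 CFU/mL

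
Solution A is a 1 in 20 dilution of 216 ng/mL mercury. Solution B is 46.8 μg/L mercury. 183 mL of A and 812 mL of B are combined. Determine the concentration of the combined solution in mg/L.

C_A = 216 ng/mL / 20 = 10.8 ng/mL.
C_B = 46.8 μg/L = 46.8 ng/mL.
C_mix = (C_A·V_A + C_B·V_B)/(V_A + V_B) = (10.8×183 + 46.8×812) / 995.0 = 40.2 ng/mL = 0.0402 mg/L.

0.0402 mg/L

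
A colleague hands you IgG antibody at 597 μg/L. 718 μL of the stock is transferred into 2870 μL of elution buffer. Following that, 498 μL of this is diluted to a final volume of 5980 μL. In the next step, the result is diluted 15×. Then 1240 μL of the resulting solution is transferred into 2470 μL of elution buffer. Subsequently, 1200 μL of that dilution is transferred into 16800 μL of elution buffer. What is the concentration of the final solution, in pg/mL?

Overall dilution factor = 4.997 × 12.01 × 15 × 2.992 × 15 = 4.04 × 10⁴.
597 μg/L / 4.04 × 10⁴ = 0.0148 μg/L = 14.8 pg/mL.

14.8 pg/mL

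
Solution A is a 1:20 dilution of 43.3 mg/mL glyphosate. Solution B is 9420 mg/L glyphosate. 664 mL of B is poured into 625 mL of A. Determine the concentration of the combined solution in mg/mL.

5.90 mg/mL

C_A = 43.3 mg/mL / 20 = 2.17 mg/mL.
C_B = 9420 mg/L = 9.42 mg/mL.
C_mix = (C_A·V_A + C_B·V_B)/(V_A + V_B) = (2.17×625 + 9.42×664) / 1289 = 5.90 mg/mL.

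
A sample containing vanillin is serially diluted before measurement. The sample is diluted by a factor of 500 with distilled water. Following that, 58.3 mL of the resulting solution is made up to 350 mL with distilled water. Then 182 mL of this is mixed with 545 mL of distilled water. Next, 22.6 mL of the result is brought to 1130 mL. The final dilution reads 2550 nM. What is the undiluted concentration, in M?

1.53 M

Overall dilution factor = 500 × 6.003 × 3.995 × 50 = 6.00 × 10⁵.
Original = 2550 nM × 6.00 × 10⁵ = 1.53 × 10⁹ nM = 1.53 M.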